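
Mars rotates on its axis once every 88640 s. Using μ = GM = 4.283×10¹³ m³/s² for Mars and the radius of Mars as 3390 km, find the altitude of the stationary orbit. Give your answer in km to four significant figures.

h_sync ≈ 17040 km

A synchronous orbit has period T, so by Kepler's third law a = (μT²/4π²)^(1/3).
μT²/4π² = 4.283×10¹³ × (8.864×10⁴)² / 39.48 = 8.524×10²¹ m³.
a = 2.043×10⁷ m = 20428 km.
Altitude h = a − R = 20428 − 3390 = 17038 km.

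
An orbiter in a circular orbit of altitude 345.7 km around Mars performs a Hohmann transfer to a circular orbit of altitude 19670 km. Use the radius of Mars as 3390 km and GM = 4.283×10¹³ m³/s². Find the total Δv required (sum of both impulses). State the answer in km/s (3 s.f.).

Δv_total ≈ 1.70 km/s

r₁ = 3390 + 345.7 = 3735.7 km = 3.7357×10⁶ m.
r₂ = 3390 + 19670 = 23060 km = 2.3060×10⁷ m.
Transfer ellipse a_t = (r₁ + r₂)/2 = 1.340×10⁷ m.
At r₁: circular v_c1 = √(μ/r₁) = 3386 m/s; transfer-periapsis v_p = √[μ(2/r₁ − 1/a_t)] = 4442 m/s.
Δv₁ = v_p − v_c1 = 1056 m/s.
At r₂: circular v_c2 = √(μ/r₂) = 1363 m/s; transfer-apoapsis v_a = √[μ(2/r₂ − 1/a_t)] = 719.6 m/s.
Δv₂ = v_c2 − v_a = 643.2 m/s.
Total Δv = Δv₁ + Δv₂ = 1699 m/s = 1.699 km/s.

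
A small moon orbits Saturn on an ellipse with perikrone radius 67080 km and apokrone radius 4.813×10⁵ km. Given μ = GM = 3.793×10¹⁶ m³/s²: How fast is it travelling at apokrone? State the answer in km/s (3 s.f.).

v ≈ 4.39 km/s

Semi-major axis a = (r_p + r_a)/2 = 2.7419×10⁵ km = 2.742×10⁸ m.
Vis-viva: v² = μ(2/r − 1/a) = 3.793×10¹⁶ × (4.155×10⁻⁹ − 3.647×10⁻⁹) = 1.928×10⁷ m²/s².
v = 4391 m/s = 4.391 km/s.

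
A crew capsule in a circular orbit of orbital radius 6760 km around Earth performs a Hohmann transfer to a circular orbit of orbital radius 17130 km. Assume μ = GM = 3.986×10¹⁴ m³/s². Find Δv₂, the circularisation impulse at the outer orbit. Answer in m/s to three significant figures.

Δv ≈ 1190 m/s

r₁ = 6760 km = 6.760×10⁶ m.
r₂ = 17130 km = 1.713×10⁷ m.
Transfer ellipse a_t = (r₁ + r₂)/2 = 1.194×10⁷ m.
At r₁: circular v_c1 = √(μ/r₁) = 7679 m/s; transfer-perigee v_p = √[μ(2/r₁ − 1/a_t)] = 9196 m/s.
At r₂: circular v_c2 = √(μ/r₂) = 4824 m/s; transfer-apogee v_a = √[μ(2/r₂ − 1/a_t)] = 3629 m/s.
Δv₂ = v_c2 − v_a = 1195 m/s.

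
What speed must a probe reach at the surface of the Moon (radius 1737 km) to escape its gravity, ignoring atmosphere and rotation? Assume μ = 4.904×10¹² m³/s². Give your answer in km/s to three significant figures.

v_esc ≈ 2.38 km/s

r = R = 1.737×10⁶ m.
Escape speed v_esc = √(2μ/r) = √(2 × 4.904×10¹² / 1.737×10⁶) = √(5.647×10⁶) = 2376 m/s.
= 2.376 km/s.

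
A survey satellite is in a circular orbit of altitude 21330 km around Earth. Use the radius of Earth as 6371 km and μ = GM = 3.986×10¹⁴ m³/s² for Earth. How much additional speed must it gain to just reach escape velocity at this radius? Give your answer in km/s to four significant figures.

Δv ≈ 1.571 km/s

r = 6371 + 21330 = 27701 km = 2.7701×10⁷ m.
Circular speed v_c = √(μ/r) = 3793 m/s.
Escape speed v_esc = √(2μ/r) = √2 × v_c = 5365 m/s.
Δv = v_esc − v_c = 1571 m/s = 1.571 km/s.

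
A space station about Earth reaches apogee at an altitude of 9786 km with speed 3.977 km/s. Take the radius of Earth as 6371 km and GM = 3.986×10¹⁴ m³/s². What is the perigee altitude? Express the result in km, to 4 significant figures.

perigee altitude ≈ 1252 km

r_a = 6371 + 9786 = 16157 km = 1.616×10⁷ m.
Specific energy ε = v²/2 − μ/r = -1.676×10⁷ J/kg, so a = −μ/(2ε) = 1.189×10⁷ m.
The apsides satisfy r_p + r_a = 2a, so the perigee radius is 2a − r_a = 7.623×10⁶ m = 7622.8 km.
Perigee altitude = 7622.8 − 6371 = 1251.8 km.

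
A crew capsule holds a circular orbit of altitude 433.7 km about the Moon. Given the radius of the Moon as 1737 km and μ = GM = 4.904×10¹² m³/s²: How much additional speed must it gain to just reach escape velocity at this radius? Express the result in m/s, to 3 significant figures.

Δv ≈ 623 m/s

r = 1737 + 433.7 = 2170.7 km = 2.1707×10⁶ m.
Circular speed v_c = √(μ/r) = 1503 m/s.
Escape speed v_esc = √(2μ/r) = √2 × v_c = 2126 m/s.
Δv = v_esc − v_c = 622.6 m/s.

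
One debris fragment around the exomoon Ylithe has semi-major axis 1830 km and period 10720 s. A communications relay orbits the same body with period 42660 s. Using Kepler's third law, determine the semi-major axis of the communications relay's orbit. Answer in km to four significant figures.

a₂ ≈ 4596 km

Kepler's third law: a³ ∝ T², so a₂ = a₁ (T₂/T₁)^(2/3).
T₂/T₁ = 3.979, (T₂/T₁)^(2/3) = 2.511.
a₂ = 1830 × 2.511 = 4596 km.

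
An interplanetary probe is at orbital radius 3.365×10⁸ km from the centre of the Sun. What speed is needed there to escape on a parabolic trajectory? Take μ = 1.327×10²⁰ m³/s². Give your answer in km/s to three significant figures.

v_esc ≈ 28.1 km/s

r = 3.365×10⁸ km = 3.365×10¹¹ m.
Escape speed v_esc = √(2μ/r) = √(2 × 1.327×10²⁰ / 3.365×10¹¹) = √(7.887×10⁸) = 28080 m/s.
= 28.08 km/s.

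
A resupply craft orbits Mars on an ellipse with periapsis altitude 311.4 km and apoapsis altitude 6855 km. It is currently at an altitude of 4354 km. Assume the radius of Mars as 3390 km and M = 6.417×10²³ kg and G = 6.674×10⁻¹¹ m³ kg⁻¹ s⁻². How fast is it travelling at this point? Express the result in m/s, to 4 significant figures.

μ = GM = 6.674×10⁻¹¹ × 6.417×10²³ = 4.283×10¹³ m³/s².
r_p = 3390 + 311.4 = 3701.4 km = 3.7014×10⁶ m.
r_a = 3390 + 6855 = 10245 km = 1.0245×10⁷ m.
r = 3390 + 4354 = 7744.0 km = 7.744×10⁶ m.
Semi-major axis a = (r_p + r_a)/2 = 6973.2 km = 6.973×10⁶ m.
Vis-viva: v² = μ(2/r − 1/a) = 4.283×10¹³ × (2.583×10⁻⁷ − 1.434×10⁻⁷) = 4.919×10⁶ m²/s².
v = 2218 m/s.

v ≈ 2218 m/s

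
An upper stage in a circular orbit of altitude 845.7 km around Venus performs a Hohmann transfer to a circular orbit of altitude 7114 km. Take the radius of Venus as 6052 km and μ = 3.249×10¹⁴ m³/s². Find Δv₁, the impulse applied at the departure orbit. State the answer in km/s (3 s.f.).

r₁ = 6052 + 845.7 = 6897.7 km = 6.8977×10⁶ m.
r₂ = 6052 + 7114 = 13166 km = 1.3166×10⁷ m.
Transfer ellipse a_t = (r₁ + r₂)/2 = 1.003×10⁷ m.
At r₁: circular v_c1 = √(μ/r₁) = 6863 m/s; transfer-periapsis v_p = √[μ(2/r₁ − 1/a_t)] = 7862 m/s.
Δv₁ = v_p − v_c1 = 999.3 m/s.
= 0.9993 km/s.

Δv ≈ 0.999 km/s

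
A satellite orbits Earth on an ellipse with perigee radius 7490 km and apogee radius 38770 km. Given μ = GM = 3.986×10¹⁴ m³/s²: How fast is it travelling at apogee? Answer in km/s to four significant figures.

Semi-major axis a = (r_p + r_a)/2 = 23130 km = 2.313×10⁷ m.
Vis-viva: v² = μ(2/r − 1/a) = 3.986×10¹⁴ × (5.159×10⁻⁸ − 4.323×10⁻⁸) = 3.329×10⁶ m²/s².
v = 1825 m/s = 1.825 km/s.

v ≈ 1.825 km/s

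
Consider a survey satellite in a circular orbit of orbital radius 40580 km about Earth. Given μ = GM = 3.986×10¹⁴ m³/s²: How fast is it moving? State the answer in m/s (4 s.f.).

r = 40580 km = 4.058×10⁷ m.
For a circular orbit v = √(μ/r) = √(3.986×10¹⁴ / 4.058×10⁷) = √(9.823×10⁶) = 3134 m/s.

v ≈ 3134 m/s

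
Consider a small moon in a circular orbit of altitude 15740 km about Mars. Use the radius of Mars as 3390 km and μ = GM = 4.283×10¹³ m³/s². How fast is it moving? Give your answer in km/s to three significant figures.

r = 3390 + 15740 = 19130 km = 1.9130×10⁷ m.
For a circular orbit v = √(μ/r) = √(4.283×10¹³ / 1.913×10⁷) = √(2.239×10⁶) = 1496 m/s.
That is 1.496 km/s.

v ≈ 1.50 km/s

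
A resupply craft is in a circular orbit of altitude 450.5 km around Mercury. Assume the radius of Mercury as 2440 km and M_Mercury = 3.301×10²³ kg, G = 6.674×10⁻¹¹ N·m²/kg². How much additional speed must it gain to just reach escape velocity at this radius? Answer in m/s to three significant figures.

Δv ≈ 1140 m/s

μ = GM = 6.674×10⁻¹¹ × 3.301×10²³ = 2.203×10¹³ m³/s².
r = 2440 + 450.5 = 2890.5 km = 2.8905×10⁶ m.
Circular speed v_c = √(μ/r) = 2761 m/s.
Escape speed v_esc = √(2μ/r) = √2 × v_c = 3904 m/s.
Δv = v_esc − v_c = 1144 m/s.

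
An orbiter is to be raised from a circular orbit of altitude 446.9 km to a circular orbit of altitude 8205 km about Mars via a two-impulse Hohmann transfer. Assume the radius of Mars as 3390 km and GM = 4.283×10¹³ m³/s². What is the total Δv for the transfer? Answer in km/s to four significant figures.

r₁ = 3390 + 446.9 = 3836.9 km = 3.8369×10⁶ m.
r₂ = 3390 + 8205 = 11595 km = 1.1595×10⁷ m.
Transfer ellipse a_t = (r₁ + r₂)/2 = 7.716×10⁶ m.
At r₁: circular v_c1 = √(μ/r₁) = 3341 m/s; transfer-periapsis v_p = √[μ(2/r₁ − 1/a_t)] = 4096 m/s.
Δv₁ = v_p − v_c1 = 754.6 m/s.
At r₂: circular v_c2 = √(μ/r₂) = 1922 m/s; transfer-apoapsis v_a = √[μ(2/r₂ − 1/a_t)] = 1355 m/s.
Δv₂ = v_c2 − v_a = 566.6 m/s.
Total Δv = Δv₁ + Δv₂ = 1321 m/s = 1.321 km/s.

Δv_total ≈ 1.321 km/s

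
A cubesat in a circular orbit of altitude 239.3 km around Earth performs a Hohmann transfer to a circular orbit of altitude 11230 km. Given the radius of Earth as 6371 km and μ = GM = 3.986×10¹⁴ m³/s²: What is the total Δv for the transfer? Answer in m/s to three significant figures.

Δv_total ≈ 2840 m/s

r₁ = 6371 + 239.3 = 6610.3 km = 6.6103×10⁶ m.
r₂ = 6371 + 11230 = 17601 km = 1.7601×10⁷ m.
Transfer ellipse a_t = (r₁ + r₂)/2 = 1.211×10⁷ m.
At r₁: circular v_c1 = √(μ/r₁) = 7765 m/s; transfer-perigee v_p = √[μ(2/r₁ − 1/a_t)] = 9363 m/s.
Δv₁ = v_p − v_c1 = 1598 m/s.
At r₂: circular v_c2 = √(μ/r₂) = 4759 m/s; transfer-apogee v_a = √[μ(2/r₂ − 1/a_t)] = 3517 m/s.
Δv₂ = v_c2 − v_a = 1242 m/s.
Total Δv = Δv₁ + Δv₂ = 2840 m/s.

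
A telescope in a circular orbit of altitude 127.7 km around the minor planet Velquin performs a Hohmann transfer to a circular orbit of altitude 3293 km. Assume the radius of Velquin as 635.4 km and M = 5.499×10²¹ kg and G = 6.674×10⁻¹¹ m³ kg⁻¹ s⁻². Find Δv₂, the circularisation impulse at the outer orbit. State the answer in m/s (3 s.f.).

Δv ≈ 131 m/s

μ = GM = 6.674×10⁻¹¹ × 5.499×10²¹ = 3.670×10¹¹ m³/s².
r₁ = 635.4 + 127.7 = 763.10 km = 7.6310×10⁵ m.
r₂ = 635.4 + 3293 = 3928.4 km = 3.9284×10⁶ m.
Transfer ellipse a_t = (r₁ + r₂)/2 = 2.346×10⁶ m.
At r₁: circular v_c1 = √(μ/r₁) = 693.5 m/s; transfer-periapsis v_p = √[μ(2/r₁ − 1/a_t)] = 897.5 m/s.
At r₂: circular v_c2 = √(μ/r₂) = 305.7 m/s; transfer-apoapsis v_a = √[μ(2/r₂ − 1/a_t)] = 174.3 m/s.
Δv₂ = v_c2 − v_a = 131.3 m/s.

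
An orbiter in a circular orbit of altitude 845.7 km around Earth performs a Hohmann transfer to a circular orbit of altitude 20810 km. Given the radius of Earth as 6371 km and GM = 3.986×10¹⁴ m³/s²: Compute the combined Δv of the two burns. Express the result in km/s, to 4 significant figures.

Δv_total ≈ 3.260 km/s

r₁ = 6371 + 845.7 = 7216.7 km = 7.2167×10⁶ m.
r₂ = 6371 + 20810 = 27181 km = 2.7181×10⁷ m.
Transfer ellipse a_t = (r₁ + r₂)/2 = 1.720×10⁷ m.
At r₁: circular v_c1 = √(μ/r₁) = 7432 m/s; transfer-perigee v_p = √[μ(2/r₁ − 1/a_t)] = 9343 m/s.
Δv₁ = v_p − v_c1 = 1911 m/s.
At r₂: circular v_c2 = √(μ/r₂) = 3829 m/s; transfer-apogee v_a = √[μ(2/r₂ − 1/a_t)] = 2481 m/s.
Δv₂ = v_c2 − v_a = 1349 m/s.
Total Δv = Δv₁ + Δv₂ = 3260 m/s = 3.260 km/s.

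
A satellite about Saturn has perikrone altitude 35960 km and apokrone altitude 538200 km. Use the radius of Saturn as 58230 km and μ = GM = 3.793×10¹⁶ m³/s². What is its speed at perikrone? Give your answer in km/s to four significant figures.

r_p = 58230 + 35960 = 94190 km = 9.4190×10⁷ m.
r_a = 58230 + 538200 = 596430 km = 5.9643×10⁸ m.
Semi-major axis a = (r_p + r_a)/2 = 3.4531×10⁵ km = 3.453×10⁸ m.
Vis-viva: v² = μ(2/r − 1/a) = 3.793×10¹⁶ × (2.123×10⁻⁸ − 2.896×10⁻⁹) = 6.956×10⁸ m²/s².
v = 26370 m/s = 26.37 km/s.

v ≈ 26.37 km/s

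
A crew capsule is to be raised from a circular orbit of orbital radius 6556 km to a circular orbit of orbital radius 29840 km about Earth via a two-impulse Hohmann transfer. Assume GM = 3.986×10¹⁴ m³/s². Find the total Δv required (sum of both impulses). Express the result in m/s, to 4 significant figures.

r₁ = 6556 km = 6.556×10⁶ m.
r₂ = 29840 km = 2.984×10⁷ m.
Transfer ellipse a_t = (r₁ + r₂)/2 = 1.820×10⁷ m.
At r₁: circular v_c1 = √(μ/r₁) = 7797 m/s; transfer-perigee v_p = √[μ(2/r₁ − 1/a_t)] = 9985 m/s.
Δv₁ = v_p − v_c1 = 2187 m/s.
At r₂: circular v_c2 = √(μ/r₂) = 3655 m/s; transfer-apogee v_a = √[μ(2/r₂ − 1/a_t)] = 2194 m/s.
Δv₂ = v_c2 − v_a = 1461 m/s.
Total Δv = Δv₁ + Δv₂ = 3649 m/s.

Δv_total ≈ 3649 m/s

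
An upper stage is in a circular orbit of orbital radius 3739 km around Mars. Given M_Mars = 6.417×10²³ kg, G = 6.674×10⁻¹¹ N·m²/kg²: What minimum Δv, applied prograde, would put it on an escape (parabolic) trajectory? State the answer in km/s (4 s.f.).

μ = GM = 6.674×10⁻¹¹ × 6.417×10²³ = 4.283×10¹³ m³/s².
r = 3739 km = 3.739×10⁶ m.
Circular speed v_c = √(μ/r) = 3384 m/s.
Escape speed v_esc = √(2μ/r) = √2 × v_c = 4786 m/s.
Δv = v_esc − v_c = 1402 m/s = 1.402 km/s.

Δv ≈ 1.402 km/s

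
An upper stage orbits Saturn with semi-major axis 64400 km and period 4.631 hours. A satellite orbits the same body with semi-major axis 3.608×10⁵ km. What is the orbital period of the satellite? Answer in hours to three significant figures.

T₂ ≈ 61.4 hours

Kepler's third law: T² ∝ a³, so T₂ = T₁ (a₂/a₁)^(3/2).
a₂/a₁ = 5.602, (a₂/a₁)^(3/2) = 13.26.
T₂ = 4.631 × 13.26 = 61.41 hours.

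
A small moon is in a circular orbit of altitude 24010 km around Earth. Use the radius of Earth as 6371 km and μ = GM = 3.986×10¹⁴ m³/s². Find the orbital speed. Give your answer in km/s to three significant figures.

r = 6371 + 24010 = 30381 km = 3.0381×10⁷ m.
For a circular orbit v = √(μ/r) = √(3.986×10¹⁴ / 3.038×10⁷) = √(1.312×10⁷) = 3622 m/s.
That is 3.622 km/s.

v ≈ 3.62 km/s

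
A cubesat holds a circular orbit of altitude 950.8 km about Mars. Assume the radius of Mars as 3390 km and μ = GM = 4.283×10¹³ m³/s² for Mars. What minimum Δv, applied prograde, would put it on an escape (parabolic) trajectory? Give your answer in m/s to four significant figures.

Δv ≈ 1301 m/s

r = 3390 + 950.8 = 4340.8 km = 4.3408×10⁶ m.
Circular speed v_c = √(μ/r) = 3141 m/s.
Escape speed v_esc = √(2μ/r) = √2 × v_c = 4442 m/s.
Δv = v_esc − v_c = 1301 m/s.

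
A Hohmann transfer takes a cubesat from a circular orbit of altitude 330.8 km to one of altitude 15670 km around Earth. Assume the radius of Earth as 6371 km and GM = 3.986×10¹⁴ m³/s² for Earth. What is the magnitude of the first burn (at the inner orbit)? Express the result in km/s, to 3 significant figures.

r₁ = 6371 + 330.8 = 6701.8 km = 6.7018×10⁶ m.
r₂ = 6371 + 15670 = 22041 km = 2.2041×10⁷ m.
Transfer ellipse a_t = (r₁ + r₂)/2 = 1.437×10⁷ m.
At r₁: circular v_c1 = √(μ/r₁) = 7712 m/s; transfer-perigee v_p = √[μ(2/r₁ − 1/a_t)] = 9551 m/s.
Δv₁ = v_p − v_c1 = 1839 m/s.
= 1.839 km/s.

Δv ≈ 1.84 km/s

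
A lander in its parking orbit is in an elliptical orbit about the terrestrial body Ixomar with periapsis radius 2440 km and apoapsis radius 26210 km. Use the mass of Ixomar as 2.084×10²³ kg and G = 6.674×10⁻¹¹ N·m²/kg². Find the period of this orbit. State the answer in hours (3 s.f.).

T ≈ 25.4 hours

μ = GM = 6.674×10⁻¹¹ × 2.084×10²³ = 1.391×10¹³ m³/s².
Semi-major axis a = (r_p + r_a)/2 = (2440.0 + 26210)/2 = 14325 km = 1.432×10⁷ m.
By Kepler's third law T = 2π√(a³/μ) = 2π × 1.454×10⁴ = 9.134×10⁴ s.
= 25.37 hours.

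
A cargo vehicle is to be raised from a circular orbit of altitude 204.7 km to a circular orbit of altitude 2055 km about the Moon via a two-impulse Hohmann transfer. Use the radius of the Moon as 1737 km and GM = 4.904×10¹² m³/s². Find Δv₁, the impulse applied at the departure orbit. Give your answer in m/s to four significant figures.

r₁ = 1737 + 204.7 = 1941.7 km = 1.9417×10⁶ m.
r₂ = 1737 + 2055 = 3792.0 km = 3.7920×10⁶ m.
Transfer ellipse a_t = (r₁ + r₂)/2 = 2.867×10⁶ m.
At r₁: circular v_c1 = √(μ/r₁) = 1589 m/s; transfer-perilune v_p = √[μ(2/r₁ − 1/a_t)] = 1828 m/s.
Δv₁ = v_p − v_c1 = 238.5 m/s.

Δv ≈ 238.5 m/s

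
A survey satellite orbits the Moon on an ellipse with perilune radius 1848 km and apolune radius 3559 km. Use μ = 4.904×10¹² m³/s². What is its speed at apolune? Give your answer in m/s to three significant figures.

v ≈ 971 m/s

Semi-major axis a = (r_p + r_a)/2 = 2703.5 km = 2.704×10⁶ m.
Vis-viva: v² = μ(2/r − 1/a) = 4.904×10¹² × (5.620×10⁻⁷ − 3.699×10⁻⁷) = 9.419×10⁵ m²/s².
v = 970.5 m/s.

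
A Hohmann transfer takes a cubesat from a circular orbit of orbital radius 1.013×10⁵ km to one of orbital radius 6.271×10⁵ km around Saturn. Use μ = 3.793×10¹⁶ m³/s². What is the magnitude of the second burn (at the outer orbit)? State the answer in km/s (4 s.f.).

Δv ≈ 3.676 km/s

r₁ = 1.013×10⁵ km = 1.013×10⁸ m.
r₂ = 6.271×10⁵ km = 6.271×10⁸ m.
Transfer ellipse a_t = (r₁ + r₂)/2 = 3.642×10⁸ m.
At r₁: circular v_c1 = √(μ/r₁) = 19350 m/s; transfer-perikrone v_p = √[μ(2/r₁ − 1/a_t)] = 25390 m/s.
At r₂: circular v_c2 = √(μ/r₂) = 7777 m/s; transfer-apokrone v_a = √[μ(2/r₂ − 1/a_t)] = 4102 m/s.
Δv₂ = v_c2 − v_a = 3676 m/s.
= 3.676 km/s.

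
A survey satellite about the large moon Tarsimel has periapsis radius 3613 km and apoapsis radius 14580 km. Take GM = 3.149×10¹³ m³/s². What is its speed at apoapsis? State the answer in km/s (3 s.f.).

v ≈ 0.926 km/s

Semi-major axis a = (r_p + r_a)/2 = 9096.5 km = 9.096×10⁶ m.
Vis-viva: v² = μ(2/r − 1/a) = 3.149×10¹³ × (1.372×10⁻⁷ − 1.099×10⁻⁷) = 8.578×10⁵ m²/s².
v = 926.2 m/s = 0.9262 km/s.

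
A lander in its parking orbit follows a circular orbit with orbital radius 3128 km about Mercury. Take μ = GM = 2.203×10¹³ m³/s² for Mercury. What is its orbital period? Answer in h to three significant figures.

T ≈ 2.06 h

r = 3128 km = 3.128×10⁶ m.
Kepler's third law: T = 2π√(r³/μ) = 2π√((3.128×10⁶)³ / 2.203×10¹³).
r³/μ = 1.389×10⁶ s², so T = 2π × 1.179×10³ = 7.406×10³ s.
Converting: 7.406×10³ s ÷ 3600 = 2.057 h.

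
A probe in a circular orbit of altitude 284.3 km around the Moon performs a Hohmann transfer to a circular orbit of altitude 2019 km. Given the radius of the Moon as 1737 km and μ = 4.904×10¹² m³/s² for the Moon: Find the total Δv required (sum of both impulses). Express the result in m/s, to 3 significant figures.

r₁ = 1737 + 284.3 = 2021.3 km = 2.0213×10⁶ m.
r₂ = 1737 + 2019 = 3756.0 km = 3.7560×10⁶ m.
Transfer ellipse a_t = (r₁ + r₂)/2 = 2.889×10⁶ m.
At r₁: circular v_c1 = √(μ/r₁) = 1558 m/s; transfer-perilune v_p = √[μ(2/r₁ − 1/a_t)] = 1776 m/s.
Δv₁ = v_p − v_c1 = 218.5 m/s.
At r₂: circular v_c2 = √(μ/r₂) = 1143 m/s; transfer-apolune v_a = √[μ(2/r₂ − 1/a_t)] = 955.8 m/s.
Δv₂ = v_c2 − v_a = 186.8 m/s.
Total Δv = Δv₁ + Δv₂ = 405.3 m/s.

Δv_total ≈ 405 m/s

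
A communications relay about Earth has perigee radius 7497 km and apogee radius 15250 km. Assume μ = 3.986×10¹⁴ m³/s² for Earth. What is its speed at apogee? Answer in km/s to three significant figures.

Semi-major axis a = (r_p + r_a)/2 = 11374 km = 1.137×10⁷ m.
Vis-viva: v² = μ(2/r − 1/a) = 3.986×10¹⁴ × (1.311×10⁻⁷ − 8.792×10⁻⁸) = 1.723×10⁷ m²/s².
v = 4151 m/s = 4.151 km/s.

v ≈ 4.15 km/s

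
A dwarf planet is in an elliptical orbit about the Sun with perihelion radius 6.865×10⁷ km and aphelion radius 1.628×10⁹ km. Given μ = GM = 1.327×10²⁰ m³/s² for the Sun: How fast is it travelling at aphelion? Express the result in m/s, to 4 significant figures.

v ≈ 2568 m/s

Semi-major axis a = (r_p + r_a)/2 = 8.4832×10⁸ km = 8.483×10¹¹ m.
Vis-viva: v² = μ(2/r − 1/a) = 1.327×10²⁰ × (1.229×10⁻¹² − 1.179×10⁻¹²) = 6.596×10⁶ m²/s².
v = 2568 m/s.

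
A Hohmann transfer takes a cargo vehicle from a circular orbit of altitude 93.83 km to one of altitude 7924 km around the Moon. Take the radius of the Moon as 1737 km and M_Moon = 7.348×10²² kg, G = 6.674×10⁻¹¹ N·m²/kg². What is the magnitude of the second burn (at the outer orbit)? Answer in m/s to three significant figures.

Δv ≈ 310 m/s

μ = GM = 6.674×10⁻¹¹ × 7.348×10²² = 4.904×10¹² m³/s².
r₁ = 1737 + 93.83 = 1830.8 km = 1.8308×10⁶ m.
r₂ = 1737 + 7924 = 9661.0 km = 9.6610×10⁶ m.
Transfer ellipse a_t = (r₁ + r₂)/2 = 5.746×10⁶ m.
At r₁: circular v_c1 = √(μ/r₁) = 1637 m/s; transfer-perilune v_p = √[μ(2/r₁ − 1/a_t)] = 2122 m/s.
At r₂: circular v_c2 = √(μ/r₂) = 712.5 m/s; transfer-apolune v_a = √[μ(2/r₂ − 1/a_t)] = 402.2 m/s.
Δv₂ = v_c2 − v_a = 310.3 m/s.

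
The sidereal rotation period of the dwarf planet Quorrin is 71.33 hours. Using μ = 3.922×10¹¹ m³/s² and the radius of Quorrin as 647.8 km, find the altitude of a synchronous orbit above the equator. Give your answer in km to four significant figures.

T = 71.33 hours = 2.568×10⁵ s.
A synchronous orbit has period T, so by Kepler's third law a = (μT²/4π²)^(1/3).
μT²/4π² = 3.922×10¹¹ × (2.568×10⁵)² / 39.48 = 6.551×10²⁰ m³.
a = 8.685×10⁶ m = 8684.9 km.
Altitude h = a − R = 8684.9 − 647.8 = 8037.1 km.

h_sync ≈ 8037 km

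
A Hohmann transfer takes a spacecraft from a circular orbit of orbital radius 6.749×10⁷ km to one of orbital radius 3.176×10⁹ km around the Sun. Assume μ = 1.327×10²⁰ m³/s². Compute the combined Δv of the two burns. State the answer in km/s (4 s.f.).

Δv_total ≈ 22.86 km/s

r₁ = 6.749×10⁷ km = 6.749×10¹⁰ m.
r₂ = 3.176×10⁹ km = 3.176×10¹² m.
Transfer ellipse a_t = (r₁ + r₂)/2 = 1.622×10¹² m.
At r₁: circular v_c1 = √(μ/r₁) = 44340 m/s; transfer-perihelion v_p = √[μ(2/r₁ − 1/a_t)] = 62050 m/s.
Δv₁ = v_p − v_c1 = 17710 m/s.
At r₂: circular v_c2 = √(μ/r₂) = 6464 m/s; transfer-aphelion v_a = √[μ(2/r₂ − 1/a_t)] = 1319 m/s.
Δv₂ = v_c2 − v_a = 5145 m/s.
Total Δv = Δv₁ + Δv₂ = 22860 m/s = 22.86 km/s.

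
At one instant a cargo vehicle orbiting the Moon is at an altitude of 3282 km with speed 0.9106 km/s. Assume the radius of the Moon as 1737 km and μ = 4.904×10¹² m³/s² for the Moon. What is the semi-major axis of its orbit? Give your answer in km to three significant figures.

a ≈ 4360 km

r = 1737 + 3282 = 5019.0 km = 5.019×10⁶ m.
Vis-viva rearranged: 1/a = 2/r − v²/μ = 3.985×10⁻⁷ − 1.691×10⁻⁷ = 2.294×10⁻⁷ m⁻¹.
a = 4.359×10⁶ m = 4359.2 km.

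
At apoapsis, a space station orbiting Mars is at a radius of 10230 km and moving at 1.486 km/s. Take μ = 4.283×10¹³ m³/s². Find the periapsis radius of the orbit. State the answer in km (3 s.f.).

periapsis radius ≈ 3660 km

r_a = 1.023×10⁷ m.
Specific energy ε = v²/2 − μ/r = -3.083×10⁶ J/kg, so a = −μ/(2ε) = 6.947×10⁶ m.
The apsides satisfy r_p + r_a = 2a, so the periapsis radius is 2a − r_a = 3.664×10⁶ m = 3664.1 km.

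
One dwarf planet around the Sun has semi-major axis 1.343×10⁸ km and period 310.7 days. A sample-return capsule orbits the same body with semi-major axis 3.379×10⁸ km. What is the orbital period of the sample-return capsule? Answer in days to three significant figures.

T₂ ≈ 1240 days

Kepler's third law: T² ∝ a³, so T₂ = T₁ (a₂/a₁)^(3/2).
a₂/a₁ = 2.516, (a₂/a₁)^(3/2) = 3.991.
T₂ = 310.7 × 3.991 = 1240 days.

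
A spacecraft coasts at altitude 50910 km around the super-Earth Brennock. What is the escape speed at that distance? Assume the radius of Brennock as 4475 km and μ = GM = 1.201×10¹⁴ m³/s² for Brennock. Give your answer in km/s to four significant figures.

v_esc ≈ 2.083 km/s

r = 4475 + 50910 = 55385 km = 5.5385×10⁷ m.
Escape speed v_esc = √(2μ/r) = √(2 × 1.201×10¹⁴ / 5.538×10⁷) = √(4.337×10⁶) = 2083 m/s.
= 2.083 km/s.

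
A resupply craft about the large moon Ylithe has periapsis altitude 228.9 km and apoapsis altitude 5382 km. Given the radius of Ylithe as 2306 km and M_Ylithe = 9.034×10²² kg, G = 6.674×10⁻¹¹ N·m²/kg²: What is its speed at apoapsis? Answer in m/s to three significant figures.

μ = GM = 6.674×10⁻¹¹ × 9.034×10²² = 6.029×10¹² m³/s².
r_p = 2306 + 228.9 = 2534.9 km = 2.5349×10⁶ m.
r_a = 2306 + 5382 = 7688.0 km = 7.6880×10⁶ m.
Semi-major axis a = (r_p + r_a)/2 = 5111.4 km = 5.111×10⁶ m.
Vis-viva: v² = μ(2/r − 1/a) = 6.029×10¹² × (2.601×10⁻⁷ − 1.956×10⁻⁷) = 3.889×10⁵ m²/s².
v = 623.6 m/s.

v ≈ 624 m/s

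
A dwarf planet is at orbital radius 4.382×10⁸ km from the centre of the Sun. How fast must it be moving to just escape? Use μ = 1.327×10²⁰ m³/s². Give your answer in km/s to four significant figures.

r = 4.382×10⁸ km = 4.382×10¹¹ m.
Escape speed v_esc = √(2μ/r) = √(2 × 1.327×10²⁰ / 4.382×10¹¹) = √(6.057×10⁸) = 24610 m/s.
= 24.61 km/s.

v_esc ≈ 24.61 km/s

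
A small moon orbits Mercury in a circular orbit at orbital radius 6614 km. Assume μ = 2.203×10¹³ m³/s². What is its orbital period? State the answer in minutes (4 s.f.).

T ≈ 379.5 minutes

r = 6614 km = 6.614×10⁶ m.
Kepler's third law: T = 2π√(r³/μ) = 2π√((6.614×10⁶)³ / 2.203×10¹³).
r³/μ = 1.313×10⁷ s², so T = 2π × 3.624×10³ = 2.277×10⁴ s.
Converting: 2.277×10⁴ s ÷ 60.00 = 379.5 minutes.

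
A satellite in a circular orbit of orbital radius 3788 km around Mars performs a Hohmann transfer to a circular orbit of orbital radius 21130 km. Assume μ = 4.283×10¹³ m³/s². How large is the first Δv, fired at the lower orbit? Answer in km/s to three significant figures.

Δv ≈ 1.02 km/s

r₁ = 3788 km = 3.788×10⁶ m.
r₂ = 21130 km = 2.113×10⁷ m.
Transfer ellipse a_t = (r₁ + r₂)/2 = 1.246×10⁷ m.
At r₁: circular v_c1 = √(μ/r₁) = 3363 m/s; transfer-periapsis v_p = √[μ(2/r₁ − 1/a_t)] = 4379 m/s.
Δv₁ = v_p − v_c1 = 1016 m/s.
= 1.016 km/s.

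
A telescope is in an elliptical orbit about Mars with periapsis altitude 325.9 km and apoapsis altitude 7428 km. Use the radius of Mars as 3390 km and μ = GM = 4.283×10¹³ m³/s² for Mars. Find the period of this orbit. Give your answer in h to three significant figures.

r_p = 3390 + 325.9 = 3715.9 km = 3.7159×10⁶ m.
r_a = 3390 + 7428 = 10818 km = 1.0818×10⁷ m.
Semi-major axis a = (r_p + r_a)/2 = (3715.9 + 10818)/2 = 7266.9 km = 7.267×10⁶ m.
By Kepler's third law T = 2π√(a³/μ) = 2π × 2.993×10³ = 1.881×10⁴ s.
= 5.224 h.

T ≈ 5.22 h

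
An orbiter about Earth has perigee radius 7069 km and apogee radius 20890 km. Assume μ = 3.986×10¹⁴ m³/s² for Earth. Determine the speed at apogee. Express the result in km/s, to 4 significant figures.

v ≈ 3.106 km/s

Semi-major axis a = (r_p + r_a)/2 = 13980 km = 1.398×10⁷ m.
Vis-viva: v² = μ(2/r − 1/a) = 3.986×10¹⁴ × (9.574×10⁻⁸ − 7.153×10⁻⁸) = 9.649×10⁶ m²/s².
v = 3106 m/s = 3.106 km/s.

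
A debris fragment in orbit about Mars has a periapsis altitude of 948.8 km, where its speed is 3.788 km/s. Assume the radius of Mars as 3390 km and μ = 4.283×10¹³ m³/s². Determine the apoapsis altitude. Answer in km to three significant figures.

apoapsis altitude ≈ 8150 km

r_p = 3390 + 948.8 = 4338.8 km = 4.339×10⁶ m.
Specific energy ε = v²/2 − μ/r = -2.697×10⁶ J/kg, so a = −μ/(2ε) = 7.941×10⁶ m.
The apsides satisfy r_p + r_a = 2a, so the apoapsis radius is 2a − r_p = 1.154×10⁷ m = 11542 km.
Apoapsis altitude = 11542 − 3390 = 8152.3 km.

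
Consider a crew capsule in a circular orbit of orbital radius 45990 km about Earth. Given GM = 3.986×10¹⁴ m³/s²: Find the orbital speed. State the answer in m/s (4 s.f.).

v ≈ 2944 m/s

r = 45990 km = 4.599×10⁷ m.
For a circular orbit v = √(μ/r) = √(3.986×10¹⁴ / 4.599×10⁷) = √(8.667×10⁶) = 2944 m/s.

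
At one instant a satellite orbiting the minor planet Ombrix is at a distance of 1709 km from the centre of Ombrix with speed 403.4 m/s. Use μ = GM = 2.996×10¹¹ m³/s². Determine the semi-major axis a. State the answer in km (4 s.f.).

r = 1.709×10⁶ m.
Specific orbital energy ε = v²/2 − μ/r = (403.4)²/2 − 2.996×10¹¹/1.709×10⁶ = -9.394×10⁴ J/kg.
Since ε = −μ/(2a), a = −μ/(2ε) = 1.595×10⁶ m = 1594.6 km.

a ≈ 1595 km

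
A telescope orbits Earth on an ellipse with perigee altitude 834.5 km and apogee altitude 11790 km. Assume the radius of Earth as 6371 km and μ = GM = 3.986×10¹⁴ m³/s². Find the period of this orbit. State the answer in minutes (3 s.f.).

r_p = 6371 + 834.5 = 7205.5 km = 7.2055×10⁶ m.
r_a = 6371 + 11790 = 18161 km = 1.8161×10⁷ m.
Semi-major axis a = (r_p + r_a)/2 = (7205.5 + 18161)/2 = 12683 km = 1.268×10⁷ m.
By Kepler's third law T = 2π√(a³/μ) = 2π × 2.262×10³ = 1.422×10⁴ s.
= 236.9 minutes.

T ≈ 237 minutes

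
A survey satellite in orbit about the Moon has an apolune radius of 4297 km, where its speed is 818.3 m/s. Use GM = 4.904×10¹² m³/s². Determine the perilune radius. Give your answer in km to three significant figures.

r_a = 4.297×10⁶ m.
Specific energy ε = v²/2 − μ/r = -8.065×10⁵ J/kg, so a = −μ/(2ε) = 3.040×10⁶ m.
The apsides satisfy r_p + r_a = 2a, so the perilune radius is 2a − r_a = 1.784×10⁶ m = 1783.9 km.

perilune radius ≈ 1780 km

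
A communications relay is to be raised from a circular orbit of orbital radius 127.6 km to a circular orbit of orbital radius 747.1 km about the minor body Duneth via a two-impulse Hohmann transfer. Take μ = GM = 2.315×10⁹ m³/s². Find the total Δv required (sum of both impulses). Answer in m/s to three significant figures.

Δv_total ≈ 66.9 m/s

r₁ = 127.6 km = 1.276×10⁵ m.
r₂ = 747.1 km = 7.471×10⁵ m.
Transfer ellipse a_t = (r₁ + r₂)/2 = 4.374×10⁵ m.
At r₁: circular v_c1 = √(μ/r₁) = 134.7 m/s; transfer-periapsis v_p = √[μ(2/r₁ − 1/a_t)] = 176.0 m/s.
Δv₁ = v_p − v_c1 = 41.35 m/s.
At r₂: circular v_c2 = √(μ/r₂) = 55.67 m/s; transfer-apoapsis v_a = √[μ(2/r₂ − 1/a_t)] = 30.07 m/s.
Δv₂ = v_c2 − v_a = 25.60 m/s.
Total Δv = Δv₁ + Δv₂ = 66.95 m/s.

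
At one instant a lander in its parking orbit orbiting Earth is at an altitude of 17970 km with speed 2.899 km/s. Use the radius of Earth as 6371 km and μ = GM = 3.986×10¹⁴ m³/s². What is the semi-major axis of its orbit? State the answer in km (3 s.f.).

a ≈ 16400 km

r = 6371 + 17970 = 24341 km = 2.434×10⁷ m.
Vis-viva rearranged: 1/a = 2/r − v²/μ = 8.217×10⁻⁸ − 2.108×10⁻⁸ = 6.108×10⁻⁸ m⁻¹.
a = 1.637×10⁷ m = 16372 km.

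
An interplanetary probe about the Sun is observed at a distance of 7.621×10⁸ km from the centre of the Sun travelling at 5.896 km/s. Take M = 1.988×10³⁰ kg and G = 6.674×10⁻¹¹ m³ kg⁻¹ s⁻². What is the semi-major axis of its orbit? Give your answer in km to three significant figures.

μ = GM = 6.674×10⁻¹¹ × 1.988×10³⁰ = 1.327×10²⁰ m³/s².
r = 7.621×10¹¹ m.
Specific orbital energy ε = v²/2 − μ/r = (5896)²/2 − 1.327×10²⁰/7.621×10¹¹ = -1.567×10⁸ J/kg.
Since ε = −μ/(2a), a = −μ/(2ε) = 4.233×10¹¹ m = 4.2331×10⁸ km.

a ≈ 4.23×10⁸ km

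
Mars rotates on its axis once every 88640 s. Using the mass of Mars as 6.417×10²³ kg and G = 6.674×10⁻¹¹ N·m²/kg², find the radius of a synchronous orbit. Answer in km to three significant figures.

μ = GM = 6.674×10⁻¹¹ × 6.417×10²³ = 4.283×10¹³ m³/s².
A synchronous orbit has period T, so by Kepler's third law a = (μT²/4π²)^(1/3).
μT²/4π² = 4.283×10¹³ × (8.864×10⁴)² / 39.48 = 8.524×10²¹ m³.
a = 2.043×10⁷ m = 20427 km.

r_sync ≈ 20400 km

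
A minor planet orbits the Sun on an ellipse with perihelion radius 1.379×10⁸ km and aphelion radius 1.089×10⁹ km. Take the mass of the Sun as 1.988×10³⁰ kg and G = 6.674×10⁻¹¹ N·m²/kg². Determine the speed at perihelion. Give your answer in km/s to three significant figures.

v ≈ 41.3 km/s

μ = GM = 6.674×10⁻¹¹ × 1.988×10³⁰ = 1.327×10²⁰ m³/s².
Semi-major axis a = (r_p + r_a)/2 = 6.1345×10⁸ km = 6.134×10¹¹ m.
Vis-viva: v² = μ(2/r − 1/a) = 1.327×10²⁰ × (1.450×10⁻¹¹ − 1.630×10⁻¹²) = 1.708×10⁹ m²/s².
v = 41330 m/s = 41.33 km/s.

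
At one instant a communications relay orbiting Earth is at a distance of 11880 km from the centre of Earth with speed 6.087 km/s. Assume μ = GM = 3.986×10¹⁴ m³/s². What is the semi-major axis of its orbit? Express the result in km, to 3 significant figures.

r = 1.188×10⁷ m.
Vis-viva rearranged: 1/a = 2/r − v²/μ = 1.684×10⁻⁷ − 9.295×10⁻⁸ = 7.540×10⁻⁸ m⁻¹.
a = 1.326×10⁷ m = 13263 km.

a ≈ 13300 km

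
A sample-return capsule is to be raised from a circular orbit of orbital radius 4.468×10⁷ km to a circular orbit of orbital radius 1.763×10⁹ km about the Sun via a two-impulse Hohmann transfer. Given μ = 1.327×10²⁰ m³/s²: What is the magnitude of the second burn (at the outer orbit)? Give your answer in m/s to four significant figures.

r₁ = 4.468×10⁷ km = 4.468×10¹⁰ m.
r₂ = 1.763×10⁹ km = 1.763×10¹² m.
Transfer ellipse a_t = (r₁ + r₂)/2 = 9.038×10¹¹ m.
At r₁: circular v_c1 = √(μ/r₁) = 54500 m/s; transfer-perihelion v_p = √[μ(2/r₁ − 1/a_t)] = 76110 m/s.
At r₂: circular v_c2 = √(μ/r₂) = 8676 m/s; transfer-aphelion v_a = √[μ(2/r₂ − 1/a_t)] = 1929 m/s.
Δv₂ = v_c2 − v_a = 6747 m/s.

Δv ≈ 6747 m/s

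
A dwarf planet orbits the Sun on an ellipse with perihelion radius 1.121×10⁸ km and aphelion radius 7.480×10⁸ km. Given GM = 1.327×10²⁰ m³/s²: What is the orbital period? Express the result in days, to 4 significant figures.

T ≈ 1780 days

Semi-major axis a = (r_p + r_a)/2 = (1.1210×10⁸ + 7.4800×10⁸)/2 = 4.3005×10⁸ km = 4.300×10¹¹ m.
By Kepler's third law T = 2π√(a³/μ) = 2π × 2.448×10⁷ = 1.538×10⁸ s.
= 1780 days.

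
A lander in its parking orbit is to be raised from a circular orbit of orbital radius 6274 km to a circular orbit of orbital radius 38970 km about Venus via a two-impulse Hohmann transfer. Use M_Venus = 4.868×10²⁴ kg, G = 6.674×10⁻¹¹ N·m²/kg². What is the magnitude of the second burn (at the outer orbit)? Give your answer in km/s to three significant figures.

μ = GM = 6.674×10⁻¹¹ × 4.868×10²⁴ = 3.249×10¹⁴ m³/s².
r₁ = 6274 km = 6.274×10⁶ m.
r₂ = 38970 km = 3.897×10⁷ m.
Transfer ellipse a_t = (r₁ + r₂)/2 = 2.262×10⁷ m.
At r₁: circular v_c1 = √(μ/r₁) = 7196 m/s; transfer-periapsis v_p = √[μ(2/r₁ − 1/a_t)] = 9445 m/s.
At r₂: circular v_c2 = √(μ/r₂) = 2887 m/s; transfer-apoapsis v_a = √[μ(2/r₂ − 1/a_t)] = 1521 m/s.
Δv₂ = v_c2 − v_a = 1367 m/s.
= 1.367 km/s.

Δv ≈ 1.37 km/s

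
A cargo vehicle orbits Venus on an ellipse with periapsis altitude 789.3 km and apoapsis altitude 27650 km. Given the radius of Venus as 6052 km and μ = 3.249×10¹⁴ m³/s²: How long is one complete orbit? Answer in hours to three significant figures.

r_p = 6052 + 789.3 = 6841.3 km = 6.8413×10⁶ m.
r_a = 6052 + 27650 = 33702 km = 3.3702×10⁷ m.
Semi-major axis a = (r_p + r_a)/2 = (6841.3 + 33702)/2 = 20272 km = 2.027×10⁷ m.
By Kepler's third law T = 2π√(a³/μ) = 2π × 5.064×10³ = 3.182×10⁴ s.
= 8.838 hours.

T ≈ 8.84 hours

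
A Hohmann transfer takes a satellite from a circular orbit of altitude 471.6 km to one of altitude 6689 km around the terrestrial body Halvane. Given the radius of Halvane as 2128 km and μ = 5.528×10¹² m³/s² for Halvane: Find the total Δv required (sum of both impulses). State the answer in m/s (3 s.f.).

r₁ = 2128 + 471.6 = 2599.6 km = 2.5996×10⁶ m.
r₂ = 2128 + 6689 = 8817.0 km = 8.8170×10⁶ m.
Transfer ellipse a_t = (r₁ + r₂)/2 = 5.708×10⁶ m.
At r₁: circular v_c1 = √(μ/r₁) = 1458 m/s; transfer-periapsis v_p = √[μ(2/r₁ − 1/a_t)] = 1812 m/s.
Δv₁ = v_p − v_c1 = 354.1 m/s.
At r₂: circular v_c2 = √(μ/r₂) = 791.8 m/s; transfer-apoapsis v_a = √[μ(2/r₂ − 1/a_t)] = 534.3 m/s.
Δv₂ = v_c2 − v_a = 257.5 m/s.
Total Δv = Δv₁ + Δv₂ = 611.6 m/s.

Δv_total ≈ 612 m/s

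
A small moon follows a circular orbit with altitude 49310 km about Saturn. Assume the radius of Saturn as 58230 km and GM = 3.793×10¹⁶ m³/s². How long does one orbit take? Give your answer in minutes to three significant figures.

r = 58230 + 49310 = 107540 km = 1.0754×10⁸ m.
Kepler's third law: T = 2π√(r³/μ) = 2π√((1.075×10⁸)³ / 3.793×10¹⁶).
r³/μ = 3.279×10⁷ s², so T = 2π × 5.726×10³ = 3.598×10⁴ s.
Converting: 3.598×10⁴ s ÷ 60.00 = 599.6 minutes.

T ≈ 600 minutes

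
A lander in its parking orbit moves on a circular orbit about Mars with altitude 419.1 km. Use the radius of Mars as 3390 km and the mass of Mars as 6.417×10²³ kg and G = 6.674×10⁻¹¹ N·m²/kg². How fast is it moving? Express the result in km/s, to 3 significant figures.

μ = GM = 6.674×10⁻¹¹ × 6.417×10²³ = 4.283×10¹³ m³/s².
r = 3390 + 419.1 = 3809.1 km = 3.8091×10⁶ m.
For a circular orbit v = √(μ/r) = √(4.283×10¹³ / 3.809×10⁶) = √(1.124×10⁷) = 3353 m/s.
That is 3.353 km/s.

v ≈ 3.35 km/s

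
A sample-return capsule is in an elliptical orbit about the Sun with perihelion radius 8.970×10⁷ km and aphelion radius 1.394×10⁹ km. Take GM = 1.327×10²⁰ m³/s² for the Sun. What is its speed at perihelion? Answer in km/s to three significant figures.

v ≈ 52.7 km/s

Semi-major axis a = (r_p + r_a)/2 = 7.4185×10⁸ km = 7.418×10¹¹ m.
Vis-viva: v² = μ(2/r − 1/a) = 1.327×10²⁰ × (2.230×10⁻¹¹ − 1.348×10⁻¹²) = 2.780×10⁹ m²/s².
v = 52720 m/s = 52.72 km/s.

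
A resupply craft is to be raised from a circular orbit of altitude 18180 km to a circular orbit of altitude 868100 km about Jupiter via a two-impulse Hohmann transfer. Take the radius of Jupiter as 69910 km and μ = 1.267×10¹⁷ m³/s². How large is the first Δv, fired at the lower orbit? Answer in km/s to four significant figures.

Δv ≈ 13.36 km/s

r₁ = 69910 + 18180 = 88090 km = 8.8090×10⁷ m.
r₂ = 69910 + 868100 = 938010 km = 9.3801×10⁸ m.
Transfer ellipse a_t = (r₁ + r₂)/2 = 5.130×10⁸ m.
At r₁: circular v_c1 = √(μ/r₁) = 37920 m/s; transfer-perijove v_p = √[μ(2/r₁ − 1/a_t)] = 51280 m/s.
Δv₁ = v_p − v_c1 = 13360 m/s.
= 13.36 km/s.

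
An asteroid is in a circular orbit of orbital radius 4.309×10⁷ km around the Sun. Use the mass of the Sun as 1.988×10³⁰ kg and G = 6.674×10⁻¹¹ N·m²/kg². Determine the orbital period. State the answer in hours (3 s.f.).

μ = GM = 6.674×10⁻¹¹ × 1.988×10³⁰ = 1.327×10²⁰ m³/s².
r = 4.309×10⁷ km = 4.309×10¹⁰ m.
Kepler's third law: T = 2π√(r³/μ) = 2π√((4.309×10¹⁰)³ / 1.327×10²⁰).
r³/μ = 6.030×10¹¹ s², so T = 2π × 7.765×10⁵ = 4.879×10⁶ s.
Converting: 4.879×10⁶ s ÷ 3600 = 1355 hours.

T ≈ 1360 hours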